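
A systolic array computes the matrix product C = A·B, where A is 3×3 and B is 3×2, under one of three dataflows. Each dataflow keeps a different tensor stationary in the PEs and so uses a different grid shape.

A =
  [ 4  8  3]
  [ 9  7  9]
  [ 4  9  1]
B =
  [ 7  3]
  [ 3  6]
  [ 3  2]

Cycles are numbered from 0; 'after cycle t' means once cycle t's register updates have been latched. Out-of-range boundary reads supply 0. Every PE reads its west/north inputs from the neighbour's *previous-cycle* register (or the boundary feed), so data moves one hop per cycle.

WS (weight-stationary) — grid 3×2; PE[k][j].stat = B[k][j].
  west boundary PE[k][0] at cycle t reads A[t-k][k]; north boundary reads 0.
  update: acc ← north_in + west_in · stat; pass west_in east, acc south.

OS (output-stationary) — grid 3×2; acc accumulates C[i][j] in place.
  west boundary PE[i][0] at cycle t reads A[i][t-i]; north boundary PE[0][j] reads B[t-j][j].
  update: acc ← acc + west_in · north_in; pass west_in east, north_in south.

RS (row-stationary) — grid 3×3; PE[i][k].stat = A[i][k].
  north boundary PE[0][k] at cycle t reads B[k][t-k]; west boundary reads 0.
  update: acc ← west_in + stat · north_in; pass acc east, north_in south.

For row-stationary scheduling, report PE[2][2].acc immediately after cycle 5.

PE[2][2].acc = 68

RS on a 3×3 grid — tracing PE[2][2] and its feeders:
  t=0 PE[1][2]: acc=0 h=0 v=0
  t=0 PE[2][1]: acc=0 h=0 v=0
  t=0 PE[2][2]: acc=0 h=0 v=0
  t=1 PE[1][2]: acc=0 h=0 v=0
  t=1 PE[2][1]: acc=0 h=0 v=0
  t=1 PE[2][2]: acc=0 h=0 v=0
  t=2 PE[1][2]: acc=0 h=0 v=0
  t=2 PE[2][1]: acc=0 h=0 v=0
  t=2 PE[2][2]: acc=0 h=0 v=0
  t=3 PE[1][2]: acc=111 h=111 v=3
  t=3 PE[2][1]: acc=55 h=55 v=3
  t=3 PE[2][2]: acc=0 h=0 v=0
  t=4 PE[1][2]: acc=87 h=87 v=2
  t=4 PE[2][1]: acc=66 h=66 v=6
  t=4 PE[2][2]: acc=58 h=58 v=3
  t=5 PE[1][2]: acc=0 h=0 v=0
  t=5 PE[2][1]: acc=0 h=0 v=0
  t=5 PE[2][2]: acc=68 h=68 v=2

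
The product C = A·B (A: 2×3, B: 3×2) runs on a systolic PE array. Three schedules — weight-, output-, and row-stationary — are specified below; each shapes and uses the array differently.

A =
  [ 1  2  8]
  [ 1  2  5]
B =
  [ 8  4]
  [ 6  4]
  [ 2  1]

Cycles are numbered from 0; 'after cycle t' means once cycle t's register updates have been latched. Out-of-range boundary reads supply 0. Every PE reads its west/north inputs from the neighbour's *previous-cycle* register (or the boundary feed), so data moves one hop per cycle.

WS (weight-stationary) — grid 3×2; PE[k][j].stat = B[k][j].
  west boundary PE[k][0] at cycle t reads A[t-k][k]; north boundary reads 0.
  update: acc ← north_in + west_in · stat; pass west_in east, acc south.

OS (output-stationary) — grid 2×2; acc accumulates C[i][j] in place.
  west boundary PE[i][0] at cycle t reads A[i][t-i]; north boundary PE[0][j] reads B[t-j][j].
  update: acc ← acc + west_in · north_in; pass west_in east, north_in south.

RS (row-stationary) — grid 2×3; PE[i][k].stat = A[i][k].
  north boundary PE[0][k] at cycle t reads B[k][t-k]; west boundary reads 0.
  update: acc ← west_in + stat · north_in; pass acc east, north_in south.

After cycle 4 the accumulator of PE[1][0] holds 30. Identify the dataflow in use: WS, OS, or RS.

dataflow = OS

WS [3×2] PE[1][0] across cycles:
  c0 r1c0: 0 / 0 / 0
  c1 r1c0: 20 / 2 / 20
  c2 r1c0: 20 / 2 / 20
  c3 r1c0: 0 / 0 / 0
  c4 r1c0: 0 / 0 / 0
OS [2×2] PE[1][0] across cycles:
  c0 r1c0: 0 / 0 / 0
  c1 r1c0: 8 / 1 / 8
  c2 r1c0: 20 / 2 / 6
  c3 r1c0: 30 / 5 / 2
  c4 r1c0: 30 / 0 / 0
RS [2×3] PE[1][0] across cycles:
  c0 r1c0: 0 / 0 / 0
  c1 r1c0: 8 / 8 / 8
  c2 r1c0: 4 / 4 / 4
  c3 r1c0: 0 / 0 / 0
  c4 r1c0: 0 / 0 / 0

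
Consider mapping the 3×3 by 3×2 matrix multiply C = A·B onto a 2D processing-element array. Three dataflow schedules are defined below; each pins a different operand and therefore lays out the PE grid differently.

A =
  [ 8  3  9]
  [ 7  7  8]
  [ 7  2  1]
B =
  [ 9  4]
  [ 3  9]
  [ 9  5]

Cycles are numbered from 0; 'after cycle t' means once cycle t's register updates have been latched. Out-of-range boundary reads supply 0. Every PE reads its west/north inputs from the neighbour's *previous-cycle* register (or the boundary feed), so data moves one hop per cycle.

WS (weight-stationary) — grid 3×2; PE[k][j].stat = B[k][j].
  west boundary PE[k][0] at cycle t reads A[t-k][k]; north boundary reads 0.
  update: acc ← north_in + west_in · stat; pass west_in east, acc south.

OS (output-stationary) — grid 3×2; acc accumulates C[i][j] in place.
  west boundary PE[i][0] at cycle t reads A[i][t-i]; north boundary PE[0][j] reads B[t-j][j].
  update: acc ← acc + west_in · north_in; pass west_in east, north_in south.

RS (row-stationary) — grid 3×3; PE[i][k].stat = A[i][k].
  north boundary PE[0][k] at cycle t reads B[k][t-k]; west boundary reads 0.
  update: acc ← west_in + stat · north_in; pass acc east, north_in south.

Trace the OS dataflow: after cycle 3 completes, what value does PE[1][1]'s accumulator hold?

OS 3×2: PE[1][1] cycle-by-cycle (with neighbour feeds):
  c0 r0c1: 0 / 0 / 0
  c0 r1c0: 0 / 0 / 0
  c0 r1c1: 0 / 0 / 0
  c1 r0c1: 32 / 8 / 4
  c1 r1c0: 63 / 7 / 9
  c1 r1c1: 0 / 0 / 0
  c2 r0c1: 59 / 3 / 9
  c2 r1c0: 84 / 7 / 3
  c2 r1c1: 28 / 7 / 4
  c3 r0c1: 104 / 9 / 5
  c3 r1c0: 156 / 8 / 9
  c3 r1c1: 91 / 7 / 9

PE[1][1].acc = 91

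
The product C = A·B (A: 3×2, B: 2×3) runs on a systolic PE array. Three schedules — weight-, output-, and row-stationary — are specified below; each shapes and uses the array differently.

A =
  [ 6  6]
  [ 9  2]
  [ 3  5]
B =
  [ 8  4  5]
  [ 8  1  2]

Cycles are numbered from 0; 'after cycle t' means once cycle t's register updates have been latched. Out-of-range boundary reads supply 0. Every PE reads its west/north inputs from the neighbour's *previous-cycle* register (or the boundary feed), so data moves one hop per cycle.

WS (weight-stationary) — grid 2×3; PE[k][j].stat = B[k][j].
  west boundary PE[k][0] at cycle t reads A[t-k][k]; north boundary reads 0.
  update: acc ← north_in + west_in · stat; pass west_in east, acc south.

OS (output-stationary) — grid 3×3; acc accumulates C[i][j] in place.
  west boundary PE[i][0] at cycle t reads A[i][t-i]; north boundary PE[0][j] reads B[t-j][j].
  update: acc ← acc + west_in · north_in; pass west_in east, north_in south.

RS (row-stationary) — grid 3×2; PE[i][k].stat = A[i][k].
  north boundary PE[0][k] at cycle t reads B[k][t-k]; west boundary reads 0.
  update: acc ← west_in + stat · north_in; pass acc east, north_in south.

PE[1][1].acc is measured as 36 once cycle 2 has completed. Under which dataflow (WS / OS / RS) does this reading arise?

Under WS (2×3), PE[1][1]:
  c0 r1c1: 0 / 0 / 0
  c1 r1c1: 0 / 0 / 0
  c2 r1c1: 30 / 6 / 30
Under OS (3×3), PE[1][1]:
  c0 r1c1: 0 / 0 / 0
  c1 r1c1: 0 / 0 / 0
  c2 r1c1: 36 / 9 / 4
Under RS (3×2), PE[1][1]:
  c0 r1c1: 0 / 0 / 0
  c1 r1c1: 0 / 0 / 0
  c2 r1c1: 88 / 88 / 8

dataflow = OS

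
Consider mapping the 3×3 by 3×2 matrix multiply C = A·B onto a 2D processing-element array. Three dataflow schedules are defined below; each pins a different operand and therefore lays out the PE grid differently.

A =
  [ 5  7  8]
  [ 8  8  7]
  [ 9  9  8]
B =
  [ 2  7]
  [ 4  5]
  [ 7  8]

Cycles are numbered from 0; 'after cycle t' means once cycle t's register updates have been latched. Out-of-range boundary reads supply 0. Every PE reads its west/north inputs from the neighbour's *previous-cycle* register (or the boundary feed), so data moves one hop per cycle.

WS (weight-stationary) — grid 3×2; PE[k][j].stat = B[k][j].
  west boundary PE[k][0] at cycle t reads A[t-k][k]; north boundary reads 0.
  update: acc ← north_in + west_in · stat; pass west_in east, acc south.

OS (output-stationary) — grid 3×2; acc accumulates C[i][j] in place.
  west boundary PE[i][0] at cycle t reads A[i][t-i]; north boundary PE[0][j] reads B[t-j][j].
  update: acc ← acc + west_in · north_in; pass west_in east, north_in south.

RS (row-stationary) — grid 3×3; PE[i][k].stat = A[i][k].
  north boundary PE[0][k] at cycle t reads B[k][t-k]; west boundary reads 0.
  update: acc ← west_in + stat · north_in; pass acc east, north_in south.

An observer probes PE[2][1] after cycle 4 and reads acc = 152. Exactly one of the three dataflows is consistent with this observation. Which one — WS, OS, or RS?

WS [3×2] PE[2][1] across cycles:
  t=0 PE[2][1]: acc=0 h=0 v=0
  t=1 PE[2][1]: acc=0 h=0 v=0
  t=2 PE[2][1]: acc=0 h=0 v=0
  t=3 PE[2][1]: acc=134 h=8 v=134
  t=4 PE[2][1]: acc=152 h=7 v=152
OS [3×2] PE[2][1] across cycles:
  t=0 PE[2][1]: acc=0 h=0 v=0
  t=1 PE[2][1]: acc=0 h=0 v=0
  t=2 PE[2][1]: acc=0 h=0 v=0
  t=3 PE[2][1]: acc=63 h=9 v=7
  t=4 PE[2][1]: acc=108 h=9 v=5
RS [3×3] PE[2][1] across cycles:
  t=0 PE[2][1]: acc=0 h=0 v=0
  t=1 PE[2][1]: acc=0 h=0 v=0
  t=2 PE[2][1]: acc=0 h=0 v=0
  t=3 PE[2][1]: acc=54 h=54 v=4
  t=4 PE[2][1]: acc=108 h=108 v=5

dataflow = WS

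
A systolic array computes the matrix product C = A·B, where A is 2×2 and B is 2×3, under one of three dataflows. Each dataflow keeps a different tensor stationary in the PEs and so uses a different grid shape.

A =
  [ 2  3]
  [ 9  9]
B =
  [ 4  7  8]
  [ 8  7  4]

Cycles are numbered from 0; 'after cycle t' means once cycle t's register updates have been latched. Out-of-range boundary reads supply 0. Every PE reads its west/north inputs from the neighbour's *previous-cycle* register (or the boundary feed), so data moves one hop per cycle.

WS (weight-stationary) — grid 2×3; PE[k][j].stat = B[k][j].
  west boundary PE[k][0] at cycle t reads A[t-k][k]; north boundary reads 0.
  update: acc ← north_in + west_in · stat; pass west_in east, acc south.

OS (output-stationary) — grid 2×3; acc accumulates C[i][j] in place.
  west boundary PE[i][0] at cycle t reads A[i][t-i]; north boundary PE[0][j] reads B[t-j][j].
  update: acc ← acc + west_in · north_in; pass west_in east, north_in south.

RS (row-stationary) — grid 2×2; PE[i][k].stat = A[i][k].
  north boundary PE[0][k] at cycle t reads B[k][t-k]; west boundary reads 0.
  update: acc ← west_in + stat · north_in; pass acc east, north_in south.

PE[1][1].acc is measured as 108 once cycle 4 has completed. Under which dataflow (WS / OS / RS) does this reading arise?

— WS: 2×3; PE[1][1] trace:
  c0 r1c1: 0 / 0 / 0
  c1 r1c1: 0 / 0 / 0
  c2 r1c1: 35 / 3 / 35
  c3 r1c1: 126 / 9 / 126
  c4 r1c1: 0 / 0 / 0
— OS: 2×3; PE[1][1] trace:
  c0 r1c1: 0 / 0 / 0
  c1 r1c1: 0 / 0 / 0
  c2 r1c1: 63 / 9 / 7
  c3 r1c1: 126 / 9 / 7
  c4 r1c1: 126 / 0 / 0
— RS: 2×2; PE[1][1] trace:
  c0 r1c1: 0 / 0 / 0
  c1 r1c1: 0 / 0 / 0
  c2 r1c1: 108 / 108 / 8
  c3 r1c1: 126 / 126 / 7
  c4 r1c1: 108 / 108 / 4

dataflow = RS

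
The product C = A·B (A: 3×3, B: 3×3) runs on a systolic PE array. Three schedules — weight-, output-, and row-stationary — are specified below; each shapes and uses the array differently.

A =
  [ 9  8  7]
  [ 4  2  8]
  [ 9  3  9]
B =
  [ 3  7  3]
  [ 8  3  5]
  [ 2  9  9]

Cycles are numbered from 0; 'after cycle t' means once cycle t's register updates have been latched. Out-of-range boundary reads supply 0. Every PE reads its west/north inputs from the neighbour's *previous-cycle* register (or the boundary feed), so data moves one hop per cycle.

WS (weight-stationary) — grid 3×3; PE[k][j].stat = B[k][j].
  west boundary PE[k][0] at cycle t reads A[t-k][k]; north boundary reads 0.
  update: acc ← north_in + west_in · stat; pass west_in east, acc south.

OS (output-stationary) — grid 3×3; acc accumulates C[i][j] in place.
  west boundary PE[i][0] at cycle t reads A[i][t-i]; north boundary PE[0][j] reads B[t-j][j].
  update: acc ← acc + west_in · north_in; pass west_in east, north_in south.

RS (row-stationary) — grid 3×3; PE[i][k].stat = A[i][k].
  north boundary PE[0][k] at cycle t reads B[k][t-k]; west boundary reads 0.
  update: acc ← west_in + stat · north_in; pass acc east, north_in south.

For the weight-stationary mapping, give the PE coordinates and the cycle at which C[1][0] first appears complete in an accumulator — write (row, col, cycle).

(row, col, cycle) = (2, 0, 3)

Under WS, C[1][0] lands at PE[2][0]:
  @0  [2,0]  acc 0  |  →0  ↓0
  @1  [2,0]  acc 0  |  →0  ↓0
  @2  [2,0]  acc 105  |  →7  ↓105
  @3  [2,0]  acc 44  |  →8  ↓44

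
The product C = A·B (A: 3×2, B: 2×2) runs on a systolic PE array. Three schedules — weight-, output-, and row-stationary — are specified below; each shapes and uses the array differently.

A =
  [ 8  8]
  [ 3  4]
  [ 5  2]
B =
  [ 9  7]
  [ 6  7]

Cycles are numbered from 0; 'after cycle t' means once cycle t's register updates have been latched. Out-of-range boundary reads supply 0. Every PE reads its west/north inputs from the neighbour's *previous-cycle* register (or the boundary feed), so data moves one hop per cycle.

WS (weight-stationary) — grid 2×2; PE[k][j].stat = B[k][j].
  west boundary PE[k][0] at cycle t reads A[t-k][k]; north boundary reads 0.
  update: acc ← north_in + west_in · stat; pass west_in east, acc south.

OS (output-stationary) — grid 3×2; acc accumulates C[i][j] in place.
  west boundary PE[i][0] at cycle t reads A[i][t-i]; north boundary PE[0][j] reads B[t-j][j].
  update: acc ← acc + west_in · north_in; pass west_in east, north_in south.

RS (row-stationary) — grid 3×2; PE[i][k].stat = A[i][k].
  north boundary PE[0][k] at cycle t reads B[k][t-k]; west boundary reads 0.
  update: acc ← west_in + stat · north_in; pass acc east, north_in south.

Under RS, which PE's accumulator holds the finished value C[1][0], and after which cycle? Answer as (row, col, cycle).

(row, col, cycle) = (1, 1, 2)

Under RS, C[1][0] lands at PE[1][1]:
  @0  [1,1]  acc 0  |  →0  ↓0
  @1  [1,1]  acc 0  |  →0  ↓0
  @2  [1,1]  acc 51  |  →51  ↓6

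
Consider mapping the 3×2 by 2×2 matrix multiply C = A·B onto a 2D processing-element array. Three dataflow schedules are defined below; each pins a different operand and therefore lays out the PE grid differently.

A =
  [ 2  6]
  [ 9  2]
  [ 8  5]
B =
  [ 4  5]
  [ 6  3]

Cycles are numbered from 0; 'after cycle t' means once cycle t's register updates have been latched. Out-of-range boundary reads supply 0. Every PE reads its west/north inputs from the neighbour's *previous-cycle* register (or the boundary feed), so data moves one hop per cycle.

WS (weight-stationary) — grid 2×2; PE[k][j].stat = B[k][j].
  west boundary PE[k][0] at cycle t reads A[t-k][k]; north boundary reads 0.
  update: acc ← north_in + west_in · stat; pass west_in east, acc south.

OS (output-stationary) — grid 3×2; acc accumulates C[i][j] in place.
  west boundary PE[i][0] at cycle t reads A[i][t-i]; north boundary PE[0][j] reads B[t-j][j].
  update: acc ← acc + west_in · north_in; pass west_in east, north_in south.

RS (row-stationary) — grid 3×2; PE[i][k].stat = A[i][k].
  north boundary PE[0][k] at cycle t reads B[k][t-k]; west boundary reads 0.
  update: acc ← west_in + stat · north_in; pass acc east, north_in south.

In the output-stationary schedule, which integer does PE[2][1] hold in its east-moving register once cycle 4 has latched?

Tracing OS — 3×2 array, target PE[2][1]:
  t=0 PE[1][1]: acc=0 h=0 v=0
  t=0 PE[2][0]: acc=0 h=0 v=0
  t=0 PE[2][1]: acc=0 h=0 v=0
  t=1 PE[1][1]: acc=0 h=0 v=0
  t=1 PE[2][0]: acc=0 h=0 v=0
  t=1 PE[2][1]: acc=0 h=0 v=0
  t=2 PE[1][1]: acc=45 h=9 v=5
  t=2 PE[2][0]: acc=32 h=8 v=4
  t=2 PE[2][1]: acc=0 h=0 v=0
  t=3 PE[1][1]: acc=51 h=2 v=3
  t=3 PE[2][0]: acc=62 h=5 v=6
  t=3 PE[2][1]: acc=40 h=8 v=5
  t=4 PE[1][1]: acc=51 h=0 v=0
  t=4 PE[2][0]: acc=62 h=0 v=0
  t=4 PE[2][1]: acc=55 h=5 v=3

register = 5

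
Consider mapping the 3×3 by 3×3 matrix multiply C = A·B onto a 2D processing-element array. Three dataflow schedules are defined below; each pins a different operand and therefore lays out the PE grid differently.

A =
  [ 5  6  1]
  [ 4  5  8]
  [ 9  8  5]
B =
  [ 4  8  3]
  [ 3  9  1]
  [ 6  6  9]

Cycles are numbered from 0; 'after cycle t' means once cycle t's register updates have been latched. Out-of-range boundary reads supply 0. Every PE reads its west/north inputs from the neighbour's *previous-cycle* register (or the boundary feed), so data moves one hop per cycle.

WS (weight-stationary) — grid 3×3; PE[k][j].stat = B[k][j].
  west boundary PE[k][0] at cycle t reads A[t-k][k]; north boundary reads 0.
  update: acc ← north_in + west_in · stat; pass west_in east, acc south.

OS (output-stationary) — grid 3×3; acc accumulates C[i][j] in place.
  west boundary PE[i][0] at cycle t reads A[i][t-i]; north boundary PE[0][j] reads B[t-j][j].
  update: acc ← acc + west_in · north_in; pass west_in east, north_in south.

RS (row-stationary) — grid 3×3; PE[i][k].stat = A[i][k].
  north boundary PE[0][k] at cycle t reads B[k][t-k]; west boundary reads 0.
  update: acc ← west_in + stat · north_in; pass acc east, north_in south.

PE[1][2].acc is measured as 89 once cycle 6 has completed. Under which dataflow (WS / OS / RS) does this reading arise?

dataflow = OS

WS (3×3 grid), PE[1][2]:
  0: (1,2).acc=0  regs=<0,0>
  1: (1,2).acc=0  regs=<0,0>
  2: (1,2).acc=0  regs=<0,0>
  3: (1,2).acc=21  regs=<6,21>
  4: (1,2).acc=17  regs=<5,17>
  5: (1,2).acc=35  regs=<8,35>
  6: (1,2).acc=0  regs=<0,0>
OS (3×3 grid), PE[1][2]:
  0: (1,2).acc=0  regs=<0,0>
  1: (1,2).acc=0  regs=<0,0>
  2: (1,2).acc=0  regs=<0,0>
  3: (1,2).acc=12  regs=<4,3>
  4: (1,2).acc=17  regs=<5,1>
  5: (1,2).acc=89  regs=<8,9>
  6: (1,2).acc=89  regs=<0,0>
RS (3×3 grid), PE[1][2]:
  0: (1,2).acc=0  regs=<0,0>
  1: (1,2).acc=0  regs=<0,0>
  2: (1,2).acc=0  regs=<0,0>
  3: (1,2).acc=79  regs=<79,6>
  4: (1,2).acc=125  regs=<125,6>
  5: (1,2).acc=89  regs=<89,9>
  6: (1,2).acc=0  regs=<0,0>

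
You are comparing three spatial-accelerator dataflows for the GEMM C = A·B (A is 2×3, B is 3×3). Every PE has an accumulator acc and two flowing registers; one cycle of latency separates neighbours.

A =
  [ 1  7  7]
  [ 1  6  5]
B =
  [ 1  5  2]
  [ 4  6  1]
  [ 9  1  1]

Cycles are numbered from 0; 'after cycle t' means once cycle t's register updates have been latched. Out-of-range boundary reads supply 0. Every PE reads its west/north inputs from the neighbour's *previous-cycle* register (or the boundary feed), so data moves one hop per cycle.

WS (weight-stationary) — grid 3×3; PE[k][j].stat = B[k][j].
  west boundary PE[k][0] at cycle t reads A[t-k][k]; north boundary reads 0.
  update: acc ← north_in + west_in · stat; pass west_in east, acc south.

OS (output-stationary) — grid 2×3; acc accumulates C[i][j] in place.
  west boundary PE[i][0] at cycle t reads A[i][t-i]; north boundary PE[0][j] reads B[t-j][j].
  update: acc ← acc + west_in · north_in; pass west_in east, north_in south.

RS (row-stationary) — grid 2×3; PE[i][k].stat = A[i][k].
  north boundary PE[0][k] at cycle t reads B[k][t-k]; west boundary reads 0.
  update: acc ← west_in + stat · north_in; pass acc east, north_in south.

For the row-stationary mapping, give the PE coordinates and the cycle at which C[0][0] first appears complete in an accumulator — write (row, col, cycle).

(row, col, cycle) = (0, 2, 2)

RS — PE[0][2] is where C[0][0] collects:
  cycle 0: PE[0][2] → acc 0, east 0, south 0
  cycle 1: PE[0][2] → acc 0, east 0, south 0
  cycle 2: PE[0][2] → acc 92, east 92, south 9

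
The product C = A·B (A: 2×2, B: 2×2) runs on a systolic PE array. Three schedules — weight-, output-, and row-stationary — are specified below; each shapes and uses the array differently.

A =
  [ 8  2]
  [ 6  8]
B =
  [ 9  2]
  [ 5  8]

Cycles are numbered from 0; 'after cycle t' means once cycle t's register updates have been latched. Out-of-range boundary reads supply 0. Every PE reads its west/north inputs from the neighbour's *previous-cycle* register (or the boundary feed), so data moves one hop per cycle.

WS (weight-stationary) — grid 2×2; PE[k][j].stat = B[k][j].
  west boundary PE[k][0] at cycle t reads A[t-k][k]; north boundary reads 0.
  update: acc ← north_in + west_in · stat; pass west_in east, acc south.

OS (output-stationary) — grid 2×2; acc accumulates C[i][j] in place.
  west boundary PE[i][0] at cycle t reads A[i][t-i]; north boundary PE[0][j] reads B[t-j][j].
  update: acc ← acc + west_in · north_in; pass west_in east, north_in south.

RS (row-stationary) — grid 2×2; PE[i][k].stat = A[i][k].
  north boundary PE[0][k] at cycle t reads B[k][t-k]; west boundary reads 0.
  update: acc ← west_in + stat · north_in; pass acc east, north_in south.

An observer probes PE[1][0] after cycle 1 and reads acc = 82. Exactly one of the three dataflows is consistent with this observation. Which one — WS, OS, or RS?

WS [2×2] PE[1][0] across cycles:
  0: (1,0).acc=0  regs=<0,0>
  1: (1,0).acc=82  regs=<2,82>
OS [2×2] PE[1][0] across cycles:
  0: (1,0).acc=0  regs=<0,0>
  1: (1,0).acc=54  regs=<6,9>
RS [2×2] PE[1][0] across cycles:
  0: (1,0).acc=0  regs=<0,0>
  1: (1,0).acc=54  regs=<54,9>

dataflow = WS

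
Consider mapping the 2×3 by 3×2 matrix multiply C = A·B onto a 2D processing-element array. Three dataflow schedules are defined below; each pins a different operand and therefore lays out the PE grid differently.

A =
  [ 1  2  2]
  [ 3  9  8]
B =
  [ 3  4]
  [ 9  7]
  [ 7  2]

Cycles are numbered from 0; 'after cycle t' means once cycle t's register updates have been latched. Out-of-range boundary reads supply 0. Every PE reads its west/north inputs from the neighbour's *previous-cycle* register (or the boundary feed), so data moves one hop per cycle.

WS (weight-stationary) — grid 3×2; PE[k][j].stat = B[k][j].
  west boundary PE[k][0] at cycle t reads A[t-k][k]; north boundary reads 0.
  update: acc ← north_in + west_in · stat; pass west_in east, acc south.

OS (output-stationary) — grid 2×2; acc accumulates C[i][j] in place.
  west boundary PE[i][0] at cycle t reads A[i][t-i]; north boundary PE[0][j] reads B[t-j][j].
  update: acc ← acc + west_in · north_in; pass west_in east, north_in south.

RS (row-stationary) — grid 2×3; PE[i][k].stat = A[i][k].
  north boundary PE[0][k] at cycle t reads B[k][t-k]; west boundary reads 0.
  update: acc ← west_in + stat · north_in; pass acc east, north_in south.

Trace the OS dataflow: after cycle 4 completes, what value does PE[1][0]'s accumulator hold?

PE[1][0].acc = 146

OS on a 2×2 grid — tracing PE[1][0] and its feeders:
  cycle 0: PE[0][0] → acc 3, east 1, south 3
  cycle 0: PE[1][0] → acc 0, east 0, south 0
  cycle 1: PE[0][0] → acc 21, east 2, south 9
  cycle 1: PE[1][0] → acc 9, east 3, south 3
  cycle 2: PE[0][0] → acc 35, east 2, south 7
  cycle 2: PE[1][0] → acc 90, east 9, south 9
  cycle 3: PE[0][0] → acc 35, east 0, south 0
  cycle 3: PE[1][0] → acc 146, east 8, south 7
  cycle 4: PE[0][0] → acc 35, east 0, south 0
  cycle 4: PE[1][0] → acc 146, east 0, south 0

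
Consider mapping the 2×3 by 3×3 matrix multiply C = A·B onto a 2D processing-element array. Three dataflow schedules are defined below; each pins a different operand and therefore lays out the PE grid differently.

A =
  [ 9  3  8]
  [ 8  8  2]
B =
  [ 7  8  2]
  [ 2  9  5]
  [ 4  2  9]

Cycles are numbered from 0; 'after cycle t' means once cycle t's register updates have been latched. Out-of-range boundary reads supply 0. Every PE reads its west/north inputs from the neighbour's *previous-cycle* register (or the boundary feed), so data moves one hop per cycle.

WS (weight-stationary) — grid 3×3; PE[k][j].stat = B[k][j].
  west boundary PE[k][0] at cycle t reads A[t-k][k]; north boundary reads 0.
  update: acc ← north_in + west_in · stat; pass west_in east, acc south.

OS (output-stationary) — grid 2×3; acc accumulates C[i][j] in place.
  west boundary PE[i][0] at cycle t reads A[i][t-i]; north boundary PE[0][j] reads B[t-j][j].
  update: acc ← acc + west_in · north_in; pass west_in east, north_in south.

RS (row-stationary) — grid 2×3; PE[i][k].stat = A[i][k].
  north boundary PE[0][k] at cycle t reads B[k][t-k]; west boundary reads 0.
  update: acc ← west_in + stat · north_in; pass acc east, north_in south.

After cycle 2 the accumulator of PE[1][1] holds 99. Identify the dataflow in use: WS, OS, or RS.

dataflow = WS

— WS: 3×3; PE[1][1] trace:
  after 0 — PE[1][1] acc=0, pass-E 0, pass-S 0
  after 1 — PE[1][1] acc=0, pass-E 0, pass-S 0
  after 2 — PE[1][1] acc=99, pass-E 3, pass-S 99
— OS: 2×3; PE[1][1] trace:
  after 0 — PE[1][1] acc=0, pass-E 0, pass-S 0
  after 1 — PE[1][1] acc=0, pass-E 0, pass-S 0
  after 2 — PE[1][1] acc=64, pass-E 8, pass-S 8
— RS: 2×3; PE[1][1] trace:
  after 0 — PE[1][1] acc=0, pass-E 0, pass-S 0
  after 1 — PE[1][1] acc=0, pass-E 0, pass-S 0
  after 2 — PE[1][1] acc=72, pass-E 72, pass-S 2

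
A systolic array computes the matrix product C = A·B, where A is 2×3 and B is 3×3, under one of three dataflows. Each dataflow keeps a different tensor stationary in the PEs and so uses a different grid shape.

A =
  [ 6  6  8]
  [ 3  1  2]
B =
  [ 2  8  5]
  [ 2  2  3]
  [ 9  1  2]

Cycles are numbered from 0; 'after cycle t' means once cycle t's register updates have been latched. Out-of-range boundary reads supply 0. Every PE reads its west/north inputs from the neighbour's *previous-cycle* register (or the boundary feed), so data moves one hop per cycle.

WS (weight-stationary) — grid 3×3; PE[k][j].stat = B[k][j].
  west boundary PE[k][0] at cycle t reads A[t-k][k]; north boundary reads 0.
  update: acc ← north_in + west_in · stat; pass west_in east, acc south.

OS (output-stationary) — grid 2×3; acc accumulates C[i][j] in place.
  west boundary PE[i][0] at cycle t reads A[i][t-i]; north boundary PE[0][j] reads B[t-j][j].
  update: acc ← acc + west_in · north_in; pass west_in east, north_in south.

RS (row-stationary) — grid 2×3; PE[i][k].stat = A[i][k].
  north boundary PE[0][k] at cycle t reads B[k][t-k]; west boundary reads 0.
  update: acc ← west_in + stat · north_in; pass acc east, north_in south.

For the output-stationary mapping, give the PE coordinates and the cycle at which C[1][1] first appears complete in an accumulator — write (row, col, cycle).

(row, col, cycle) = (1, 1, 4)

OS — PE[1][1] is where C[1][1] collects:
  step 0 · PE1,1: acc=0; fwd→0 fwd↓0
  step 1 · PE1,1: acc=0; fwd→0 fwd↓0
  step 2 · PE1,1: acc=24; fwd→3 fwd↓8
  step 3 · PE1,1: acc=26; fwd→1 fwd↓2
  step 4 · PE1,1: acc=28; fwd→2 fwd↓1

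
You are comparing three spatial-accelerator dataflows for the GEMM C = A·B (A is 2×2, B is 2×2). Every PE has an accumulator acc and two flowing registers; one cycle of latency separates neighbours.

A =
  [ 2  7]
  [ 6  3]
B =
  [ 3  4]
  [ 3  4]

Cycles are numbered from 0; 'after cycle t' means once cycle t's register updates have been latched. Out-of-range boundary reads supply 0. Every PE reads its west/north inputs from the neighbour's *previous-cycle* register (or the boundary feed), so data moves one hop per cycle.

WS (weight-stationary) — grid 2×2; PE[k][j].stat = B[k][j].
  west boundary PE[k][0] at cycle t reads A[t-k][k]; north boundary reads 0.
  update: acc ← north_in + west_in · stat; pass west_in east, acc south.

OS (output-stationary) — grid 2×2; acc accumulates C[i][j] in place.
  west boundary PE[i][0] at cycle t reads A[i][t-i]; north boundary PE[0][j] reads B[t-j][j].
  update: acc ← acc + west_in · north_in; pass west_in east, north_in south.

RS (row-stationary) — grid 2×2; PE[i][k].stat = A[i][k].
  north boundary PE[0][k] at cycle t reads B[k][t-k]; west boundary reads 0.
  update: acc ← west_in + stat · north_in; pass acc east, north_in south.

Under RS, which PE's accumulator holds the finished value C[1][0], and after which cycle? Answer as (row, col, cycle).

(row, col, cycle) = (1, 1, 2)

Under RS, C[1][0] lands at PE[1][1]:
  @0  [1,1]  acc 0  |  →0  ↓0
  @1  [1,1]  acc 0  |  →0  ↓0
  @2  [1,1]  acc 27  |  →27  ↓3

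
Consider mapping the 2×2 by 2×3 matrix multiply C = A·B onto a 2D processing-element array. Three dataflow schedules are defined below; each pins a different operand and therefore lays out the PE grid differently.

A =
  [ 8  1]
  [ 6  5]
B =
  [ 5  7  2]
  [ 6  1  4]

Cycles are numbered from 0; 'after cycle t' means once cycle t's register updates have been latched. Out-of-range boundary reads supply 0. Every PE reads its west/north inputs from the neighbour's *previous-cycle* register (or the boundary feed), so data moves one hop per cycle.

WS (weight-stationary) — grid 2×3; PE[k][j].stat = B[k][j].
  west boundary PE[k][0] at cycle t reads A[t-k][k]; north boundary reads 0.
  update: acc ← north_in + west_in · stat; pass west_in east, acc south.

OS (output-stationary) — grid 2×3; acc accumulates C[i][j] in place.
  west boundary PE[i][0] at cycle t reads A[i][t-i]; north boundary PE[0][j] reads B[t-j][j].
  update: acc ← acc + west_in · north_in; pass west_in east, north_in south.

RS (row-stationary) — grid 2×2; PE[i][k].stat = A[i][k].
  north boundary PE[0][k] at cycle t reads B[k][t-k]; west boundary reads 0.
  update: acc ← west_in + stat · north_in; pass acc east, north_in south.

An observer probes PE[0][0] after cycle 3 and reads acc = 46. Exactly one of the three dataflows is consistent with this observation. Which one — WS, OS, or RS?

dataflow = OS

WS (2×3 grid), PE[0][0]:
  [0] (0,0) acc=40 (h:8 v:40)
  [1] (0,0) acc=30 (h:6 v:30)
  [2] (0,0) acc=0 (h:0 v:0)
  [3] (0,0) acc=0 (h:0 v:0)
OS (2×3 grid), PE[0][0]:
  [0] (0,0) acc=40 (h:8 v:5)
  [1] (0,0) acc=46 (h:1 v:6)
  [2] (0,0) acc=46 (h:0 v:0)
  [3] (0,0) acc=46 (h:0 v:0)
RS (2×2 grid), PE[0][0]:
  [0] (0,0) acc=40 (h:40 v:5)
  [1] (0,0) acc=56 (h:56 v:7)
  [2] (0,0) acc=16 (h:16 v:2)
  [3] (0,0) acc=0 (h:0 v:0)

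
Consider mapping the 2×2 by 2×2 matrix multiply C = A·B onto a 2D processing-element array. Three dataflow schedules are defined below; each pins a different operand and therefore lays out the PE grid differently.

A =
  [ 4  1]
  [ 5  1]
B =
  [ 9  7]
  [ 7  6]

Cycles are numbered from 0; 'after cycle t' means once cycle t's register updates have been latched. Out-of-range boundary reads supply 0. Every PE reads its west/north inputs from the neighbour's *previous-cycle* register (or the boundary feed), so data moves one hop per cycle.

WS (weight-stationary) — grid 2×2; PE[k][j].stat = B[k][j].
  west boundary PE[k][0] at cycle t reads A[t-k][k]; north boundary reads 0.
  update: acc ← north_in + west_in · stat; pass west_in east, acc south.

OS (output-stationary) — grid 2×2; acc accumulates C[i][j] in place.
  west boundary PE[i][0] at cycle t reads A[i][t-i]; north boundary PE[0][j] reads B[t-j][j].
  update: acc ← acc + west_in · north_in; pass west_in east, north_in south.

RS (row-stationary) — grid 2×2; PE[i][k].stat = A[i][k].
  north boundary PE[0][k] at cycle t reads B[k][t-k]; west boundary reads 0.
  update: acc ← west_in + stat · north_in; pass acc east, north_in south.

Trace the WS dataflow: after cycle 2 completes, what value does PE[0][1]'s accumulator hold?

WS 2×2: PE[0][1] cycle-by-cycle (with neighbour feeds):
  t=0 PE[0][0]: acc=36 h=4 v=36
  t=0 PE[0][1]: acc=0 h=0 v=0
  t=1 PE[0][0]: acc=45 h=5 v=45
  t=1 PE[0][1]: acc=28 h=4 v=28
  t=2 PE[0][0]: acc=0 h=0 v=0
  t=2 PE[0][1]: acc=35 h=5 v=35

PE[0][1].acc = 35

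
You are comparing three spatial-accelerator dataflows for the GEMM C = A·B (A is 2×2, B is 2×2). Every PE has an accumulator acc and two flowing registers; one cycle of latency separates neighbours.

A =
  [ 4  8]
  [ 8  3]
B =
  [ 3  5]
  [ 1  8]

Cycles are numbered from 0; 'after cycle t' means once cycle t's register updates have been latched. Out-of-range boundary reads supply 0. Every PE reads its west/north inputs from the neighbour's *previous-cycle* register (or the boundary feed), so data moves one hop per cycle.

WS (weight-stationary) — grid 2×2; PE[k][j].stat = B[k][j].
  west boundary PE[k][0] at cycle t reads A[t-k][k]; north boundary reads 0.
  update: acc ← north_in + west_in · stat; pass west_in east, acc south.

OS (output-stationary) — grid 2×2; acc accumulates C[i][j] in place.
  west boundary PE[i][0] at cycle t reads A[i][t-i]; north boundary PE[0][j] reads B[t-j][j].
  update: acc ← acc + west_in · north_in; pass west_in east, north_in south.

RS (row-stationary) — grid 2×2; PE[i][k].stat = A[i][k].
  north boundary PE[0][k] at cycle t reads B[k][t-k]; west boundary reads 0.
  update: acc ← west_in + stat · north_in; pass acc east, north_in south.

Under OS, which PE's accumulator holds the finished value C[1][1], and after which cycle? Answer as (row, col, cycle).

OS: C[1][1] accumulates in PE[1][1]:
  t=0 PE[1][1]: acc=0 h=0 v=0
  t=1 PE[1][1]: acc=0 h=0 v=0
  t=2 PE[1][1]: acc=40 h=8 v=5
  t=3 PE[1][1]: acc=64 h=3 v=8

(row, col, cycle) = (1, 1, 3)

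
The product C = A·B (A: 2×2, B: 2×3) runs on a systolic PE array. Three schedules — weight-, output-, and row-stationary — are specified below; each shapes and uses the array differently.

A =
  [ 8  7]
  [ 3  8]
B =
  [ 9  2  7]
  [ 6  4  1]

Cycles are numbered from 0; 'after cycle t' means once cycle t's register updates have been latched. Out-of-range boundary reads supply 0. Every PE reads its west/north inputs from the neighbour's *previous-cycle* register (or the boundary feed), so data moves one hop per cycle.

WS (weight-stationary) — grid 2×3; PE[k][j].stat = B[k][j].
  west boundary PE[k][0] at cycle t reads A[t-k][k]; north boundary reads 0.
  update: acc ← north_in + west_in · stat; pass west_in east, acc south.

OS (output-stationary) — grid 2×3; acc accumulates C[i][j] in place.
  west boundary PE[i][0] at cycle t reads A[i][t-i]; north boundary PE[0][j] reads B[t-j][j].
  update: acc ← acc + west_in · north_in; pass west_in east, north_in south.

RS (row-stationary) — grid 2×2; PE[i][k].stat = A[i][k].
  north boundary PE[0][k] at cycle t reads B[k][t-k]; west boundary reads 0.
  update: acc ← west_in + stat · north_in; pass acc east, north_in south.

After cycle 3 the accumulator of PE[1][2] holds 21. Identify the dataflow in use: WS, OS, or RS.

WS [2×3] PE[1][2] across cycles:
  step 0 · PE1,2: acc=0; fwd→0 fwd↓0
  step 1 · PE1,2: acc=0; fwd→0 fwd↓0
  step 2 · PE1,2: acc=0; fwd→0 fwd↓0
  step 3 · PE1,2: acc=63; fwd→7 fwd↓63
OS [2×3] PE[1][2] across cycles:
  step 0 · PE1,2: acc=0; fwd→0 fwd↓0
  step 1 · PE1,2: acc=0; fwd→0 fwd↓0
  step 2 · PE1,2: acc=0; fwd→0 fwd↓0
  step 3 · PE1,2: acc=21; fwd→3 fwd↓7
— RS: 2×2 array has no PE[1][2].

dataflow = OS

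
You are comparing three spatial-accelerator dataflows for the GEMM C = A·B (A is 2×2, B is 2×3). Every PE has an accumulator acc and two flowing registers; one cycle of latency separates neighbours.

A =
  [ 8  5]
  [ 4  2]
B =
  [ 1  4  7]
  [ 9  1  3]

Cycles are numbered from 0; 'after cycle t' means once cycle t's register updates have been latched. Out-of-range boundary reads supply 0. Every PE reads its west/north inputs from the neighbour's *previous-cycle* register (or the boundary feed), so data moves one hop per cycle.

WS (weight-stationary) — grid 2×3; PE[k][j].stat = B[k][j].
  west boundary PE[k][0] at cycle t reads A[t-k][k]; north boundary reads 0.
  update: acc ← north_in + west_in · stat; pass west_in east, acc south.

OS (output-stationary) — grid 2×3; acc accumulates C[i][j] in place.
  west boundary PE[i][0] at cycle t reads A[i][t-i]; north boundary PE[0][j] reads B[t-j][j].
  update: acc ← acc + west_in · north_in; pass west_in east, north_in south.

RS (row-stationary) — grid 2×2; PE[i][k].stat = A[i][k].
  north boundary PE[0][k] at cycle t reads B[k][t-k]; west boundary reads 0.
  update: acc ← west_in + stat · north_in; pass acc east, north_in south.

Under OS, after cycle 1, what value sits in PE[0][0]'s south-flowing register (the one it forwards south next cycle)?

OS 2×3: PE[0][0] cycle-by-cycle (with neighbour feeds):
  @0  [0,0]  acc 8  |  →8  ↓1
  @1  [0,0]  acc 53  |  →5  ↓9

register = 9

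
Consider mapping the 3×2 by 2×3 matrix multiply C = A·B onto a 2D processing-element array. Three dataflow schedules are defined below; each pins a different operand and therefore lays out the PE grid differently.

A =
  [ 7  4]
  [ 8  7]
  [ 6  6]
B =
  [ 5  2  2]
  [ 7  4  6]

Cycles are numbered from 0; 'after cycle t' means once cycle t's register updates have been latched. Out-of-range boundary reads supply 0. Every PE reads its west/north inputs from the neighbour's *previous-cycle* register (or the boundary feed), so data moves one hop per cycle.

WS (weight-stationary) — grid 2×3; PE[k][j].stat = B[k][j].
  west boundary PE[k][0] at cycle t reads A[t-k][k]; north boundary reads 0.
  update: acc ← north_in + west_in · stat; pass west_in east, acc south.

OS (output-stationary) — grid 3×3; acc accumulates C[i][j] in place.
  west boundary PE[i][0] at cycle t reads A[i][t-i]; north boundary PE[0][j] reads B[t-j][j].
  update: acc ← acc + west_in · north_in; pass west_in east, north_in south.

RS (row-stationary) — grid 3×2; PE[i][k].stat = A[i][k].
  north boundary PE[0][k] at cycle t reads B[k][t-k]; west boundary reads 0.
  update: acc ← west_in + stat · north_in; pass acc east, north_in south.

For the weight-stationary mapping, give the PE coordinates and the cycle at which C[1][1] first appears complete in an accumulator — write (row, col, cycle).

(row, col, cycle) = (1, 1, 3)

WS: C[1][1] accumulates in PE[1][1]:
  after 0 — PE[1][1] acc=0, pass-E 0, pass-S 0
  after 1 — PE[1][1] acc=0, pass-E 0, pass-S 0
  after 2 — PE[1][1] acc=30, pass-E 4, pass-S 30
  after 3 — PE[1][1] acc=44, pass-E 7, pass-S 44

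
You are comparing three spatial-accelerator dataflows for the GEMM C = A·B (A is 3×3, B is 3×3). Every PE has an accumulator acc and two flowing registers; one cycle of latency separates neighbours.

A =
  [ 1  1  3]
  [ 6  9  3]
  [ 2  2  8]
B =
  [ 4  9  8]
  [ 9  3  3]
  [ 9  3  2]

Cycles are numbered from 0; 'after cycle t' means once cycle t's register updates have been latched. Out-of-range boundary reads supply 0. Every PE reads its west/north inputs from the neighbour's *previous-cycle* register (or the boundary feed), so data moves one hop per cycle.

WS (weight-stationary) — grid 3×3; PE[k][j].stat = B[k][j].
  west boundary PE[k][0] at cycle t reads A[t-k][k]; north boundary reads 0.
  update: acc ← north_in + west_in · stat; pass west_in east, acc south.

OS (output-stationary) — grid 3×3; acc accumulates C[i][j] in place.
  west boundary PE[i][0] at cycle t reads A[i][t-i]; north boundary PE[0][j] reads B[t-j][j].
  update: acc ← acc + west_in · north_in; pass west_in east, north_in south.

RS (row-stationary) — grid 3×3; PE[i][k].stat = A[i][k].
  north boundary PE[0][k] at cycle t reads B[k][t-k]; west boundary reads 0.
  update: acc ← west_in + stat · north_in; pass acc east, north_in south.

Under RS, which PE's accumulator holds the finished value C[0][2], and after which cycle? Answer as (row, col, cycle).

RS: C[0][2] accumulates in PE[0][2]:
  cycle 0: PE[0][2] → acc 0, east 0, south 0
  cycle 1: PE[0][2] → acc 0, east 0, south 0
  cycle 2: PE[0][2] → acc 40, east 40, south 9
  cycle 3: PE[0][2] → acc 21, east 21, south 3
  cycle 4: PE[0][2] → acc 17, east 17, south 2

(row, col, cycle) = (0, 2, 4)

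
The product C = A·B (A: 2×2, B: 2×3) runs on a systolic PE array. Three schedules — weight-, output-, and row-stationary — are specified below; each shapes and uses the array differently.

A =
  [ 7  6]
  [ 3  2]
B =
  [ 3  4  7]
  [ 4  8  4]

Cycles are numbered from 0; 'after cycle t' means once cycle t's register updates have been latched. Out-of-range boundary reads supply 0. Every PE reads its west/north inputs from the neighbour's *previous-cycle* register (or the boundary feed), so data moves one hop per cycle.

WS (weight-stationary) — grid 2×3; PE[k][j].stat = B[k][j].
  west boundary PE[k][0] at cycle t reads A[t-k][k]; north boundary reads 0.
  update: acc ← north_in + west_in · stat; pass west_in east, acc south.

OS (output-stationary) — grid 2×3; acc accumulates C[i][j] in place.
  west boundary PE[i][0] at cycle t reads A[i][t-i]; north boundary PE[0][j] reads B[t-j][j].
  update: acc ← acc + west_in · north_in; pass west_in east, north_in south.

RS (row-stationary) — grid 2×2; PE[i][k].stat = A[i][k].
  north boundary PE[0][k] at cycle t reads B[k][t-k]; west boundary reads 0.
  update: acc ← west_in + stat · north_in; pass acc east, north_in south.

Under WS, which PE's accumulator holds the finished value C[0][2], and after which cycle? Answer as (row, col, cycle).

WS: C[0][2] accumulates in PE[1][2]:
  c0 r1c2: 0 / 0 / 0
  c1 r1c2: 0 / 0 / 0
  c2 r1c2: 0 / 0 / 0
  c3 r1c2: 73 / 6 / 73

(row, col, cycle) = (1, 2, 3)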